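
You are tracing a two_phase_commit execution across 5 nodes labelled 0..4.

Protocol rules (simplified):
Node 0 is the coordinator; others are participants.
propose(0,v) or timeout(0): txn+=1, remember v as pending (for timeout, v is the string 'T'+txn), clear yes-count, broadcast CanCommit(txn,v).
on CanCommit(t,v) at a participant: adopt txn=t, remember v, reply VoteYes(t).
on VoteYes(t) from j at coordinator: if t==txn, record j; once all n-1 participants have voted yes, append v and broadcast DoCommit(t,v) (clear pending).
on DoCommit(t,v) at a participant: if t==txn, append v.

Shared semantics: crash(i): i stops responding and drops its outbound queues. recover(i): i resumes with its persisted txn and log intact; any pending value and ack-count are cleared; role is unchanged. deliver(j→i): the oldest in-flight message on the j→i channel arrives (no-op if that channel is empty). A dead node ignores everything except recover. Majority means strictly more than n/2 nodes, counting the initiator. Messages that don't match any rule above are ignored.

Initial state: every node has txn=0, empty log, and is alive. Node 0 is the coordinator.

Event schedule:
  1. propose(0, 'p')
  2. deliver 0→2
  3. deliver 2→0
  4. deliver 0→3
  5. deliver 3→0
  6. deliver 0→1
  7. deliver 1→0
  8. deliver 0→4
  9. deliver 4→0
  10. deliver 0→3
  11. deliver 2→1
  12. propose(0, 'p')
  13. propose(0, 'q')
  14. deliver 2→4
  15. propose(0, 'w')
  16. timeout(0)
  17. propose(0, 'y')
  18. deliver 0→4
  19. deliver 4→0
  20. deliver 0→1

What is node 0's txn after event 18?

6

after 1 — propose(0,'p'): n0:coor/t1/[-]
after 2 — deliver 0→2: n2:part/t1/[-]
after 3 — deliver 2→0: ·
after 4 — deliver 0→3: n3:part/t1/[-]
after 5 — deliver 3→0: ·
after 6 — deliver 0→1: n1:part/t1/[-]
after 7 — deliver 1→0: ·
after 8 — deliver 0→4: n4:part/t1/[-]
after 9 — deliver 4→0: n0:coor/t1/[p]
after 10 — deliver 0→3: n3:part/t1/[p]
after 11 — deliver 2→1: ·
after 12 — propose(0,'p'): n0:coor/t2/[p]
after 13 — propose(0,'q'): n0:coor/t3/[p]
after 14 — deliver 2→4: ·
after 15 — propose(0,'w'): n0:coor/t4/[p]
after 16 — timeout(0): n0:coor/t5/[p]
after 17 — propose(0,'y'): n0:coor/t6/[p]
after 18 — deliver 0→4: n4:part/t1/[p]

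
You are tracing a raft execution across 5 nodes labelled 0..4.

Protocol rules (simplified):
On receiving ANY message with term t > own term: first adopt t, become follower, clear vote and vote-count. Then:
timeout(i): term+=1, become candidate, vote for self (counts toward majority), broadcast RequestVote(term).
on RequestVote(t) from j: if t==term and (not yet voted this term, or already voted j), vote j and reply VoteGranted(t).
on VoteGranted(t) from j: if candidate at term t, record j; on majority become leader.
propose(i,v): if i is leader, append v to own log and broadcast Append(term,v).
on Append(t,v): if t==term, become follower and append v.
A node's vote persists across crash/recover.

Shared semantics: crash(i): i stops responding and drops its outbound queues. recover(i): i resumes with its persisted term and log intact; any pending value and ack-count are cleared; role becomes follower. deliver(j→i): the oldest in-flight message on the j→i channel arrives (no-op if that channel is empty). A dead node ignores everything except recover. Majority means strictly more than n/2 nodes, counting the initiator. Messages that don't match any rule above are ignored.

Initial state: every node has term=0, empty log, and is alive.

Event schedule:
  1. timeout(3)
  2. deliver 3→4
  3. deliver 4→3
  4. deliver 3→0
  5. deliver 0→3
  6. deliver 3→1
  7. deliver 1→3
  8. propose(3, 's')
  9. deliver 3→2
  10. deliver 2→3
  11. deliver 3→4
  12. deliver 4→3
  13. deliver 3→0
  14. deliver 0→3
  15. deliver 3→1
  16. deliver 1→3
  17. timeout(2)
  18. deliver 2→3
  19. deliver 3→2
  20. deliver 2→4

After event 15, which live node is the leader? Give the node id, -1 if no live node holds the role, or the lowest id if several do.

e1 timeout(3): 3[cand,t=1,-]
e2 deliver 3→4: 4[foll,t=1,-]
e3 deliver 4→3: ·
e4 deliver 3→0: 0[foll,t=1,-]
e5 deliver 0→3: 3[lead,t=1,-]
e6 deliver 3→1: 1[foll,t=1,-]
e7 deliver 1→3: ·
e8 propose(3,'s'): 3[lead,t=1,s]
e9 deliver 3→2: 2[foll,t=1,-]
e10 deliver 2→3: ·
e11 deliver 3→4: 4[foll,t=1,s]
e12 deliver 4→3: ·
e13 deliver 3→0: 0[foll,t=1,s]
e14 deliver 0→3: ·
e15 deliver 3→1: 1[foll,t=1,s]

3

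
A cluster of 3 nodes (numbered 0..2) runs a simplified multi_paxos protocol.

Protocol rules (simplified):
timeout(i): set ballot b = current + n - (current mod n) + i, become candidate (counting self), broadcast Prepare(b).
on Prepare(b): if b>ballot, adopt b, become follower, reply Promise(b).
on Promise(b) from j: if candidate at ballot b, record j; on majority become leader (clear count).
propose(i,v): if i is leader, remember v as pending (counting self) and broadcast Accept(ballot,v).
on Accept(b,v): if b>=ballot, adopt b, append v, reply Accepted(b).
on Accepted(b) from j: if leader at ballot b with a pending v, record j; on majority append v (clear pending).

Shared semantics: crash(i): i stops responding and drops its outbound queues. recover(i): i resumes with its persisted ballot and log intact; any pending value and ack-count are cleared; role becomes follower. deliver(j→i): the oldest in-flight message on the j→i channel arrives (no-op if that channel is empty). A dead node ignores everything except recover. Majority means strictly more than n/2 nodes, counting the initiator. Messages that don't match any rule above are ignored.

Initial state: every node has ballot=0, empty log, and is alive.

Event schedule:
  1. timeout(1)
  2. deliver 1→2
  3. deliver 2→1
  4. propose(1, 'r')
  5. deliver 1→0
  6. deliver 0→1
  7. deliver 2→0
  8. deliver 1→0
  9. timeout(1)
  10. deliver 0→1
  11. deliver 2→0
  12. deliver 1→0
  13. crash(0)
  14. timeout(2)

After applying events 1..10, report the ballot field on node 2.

[1] timeout(1) → N1(cand b4 [-])
[2] deliver 1→2 → N2(foll b4 [-])
[3] deliver 2→1 → N1(lead b4 [-])
[4] propose(1,'r') → ∅
[5] deliver 1→0 → N0(foll b4 [-])
[6] deliver 0→1 → ∅
[7] deliver 2→0 → ∅
[8] deliver 1→0 → N0(foll b4 [r])
[9] timeout(1) → N1(cand b7 [-])
[10] deliver 0→1 → ∅

4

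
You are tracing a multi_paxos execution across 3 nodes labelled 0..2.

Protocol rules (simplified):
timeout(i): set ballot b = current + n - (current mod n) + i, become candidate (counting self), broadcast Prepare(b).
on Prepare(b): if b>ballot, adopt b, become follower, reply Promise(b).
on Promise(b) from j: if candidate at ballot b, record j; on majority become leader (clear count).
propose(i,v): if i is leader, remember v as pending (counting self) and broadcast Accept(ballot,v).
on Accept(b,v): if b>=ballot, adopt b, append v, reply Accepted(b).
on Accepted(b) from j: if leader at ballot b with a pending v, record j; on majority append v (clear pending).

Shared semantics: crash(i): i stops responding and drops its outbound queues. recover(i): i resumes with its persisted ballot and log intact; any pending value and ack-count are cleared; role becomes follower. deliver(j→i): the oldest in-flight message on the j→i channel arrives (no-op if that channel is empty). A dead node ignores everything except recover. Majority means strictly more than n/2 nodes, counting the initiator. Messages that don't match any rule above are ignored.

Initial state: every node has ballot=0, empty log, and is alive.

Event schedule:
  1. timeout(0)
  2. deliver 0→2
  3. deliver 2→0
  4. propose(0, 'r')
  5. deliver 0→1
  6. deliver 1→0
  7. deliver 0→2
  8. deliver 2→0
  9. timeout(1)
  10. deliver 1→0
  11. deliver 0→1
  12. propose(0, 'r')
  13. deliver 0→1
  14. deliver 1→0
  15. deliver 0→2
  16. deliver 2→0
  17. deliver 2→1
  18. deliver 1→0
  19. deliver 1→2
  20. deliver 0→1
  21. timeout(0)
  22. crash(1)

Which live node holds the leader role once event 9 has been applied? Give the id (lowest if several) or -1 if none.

after 1 — timeout(0): n0:cand/b3/[-]
after 2 — deliver 0→2: n2:foll/b3/[-]
after 3 — deliver 2→0: n0:lead/b3/[-]
after 4 — propose(0,'r'): ·
after 5 — deliver 0→1: n1:foll/b3/[-]
after 6 — deliver 1→0: ·
after 7 — deliver 0→2: n2:foll/b3/[r]
after 8 — deliver 2→0: n0:lead/b3/[r]
after 9 — timeout(1): n1:cand/b7/[-]

0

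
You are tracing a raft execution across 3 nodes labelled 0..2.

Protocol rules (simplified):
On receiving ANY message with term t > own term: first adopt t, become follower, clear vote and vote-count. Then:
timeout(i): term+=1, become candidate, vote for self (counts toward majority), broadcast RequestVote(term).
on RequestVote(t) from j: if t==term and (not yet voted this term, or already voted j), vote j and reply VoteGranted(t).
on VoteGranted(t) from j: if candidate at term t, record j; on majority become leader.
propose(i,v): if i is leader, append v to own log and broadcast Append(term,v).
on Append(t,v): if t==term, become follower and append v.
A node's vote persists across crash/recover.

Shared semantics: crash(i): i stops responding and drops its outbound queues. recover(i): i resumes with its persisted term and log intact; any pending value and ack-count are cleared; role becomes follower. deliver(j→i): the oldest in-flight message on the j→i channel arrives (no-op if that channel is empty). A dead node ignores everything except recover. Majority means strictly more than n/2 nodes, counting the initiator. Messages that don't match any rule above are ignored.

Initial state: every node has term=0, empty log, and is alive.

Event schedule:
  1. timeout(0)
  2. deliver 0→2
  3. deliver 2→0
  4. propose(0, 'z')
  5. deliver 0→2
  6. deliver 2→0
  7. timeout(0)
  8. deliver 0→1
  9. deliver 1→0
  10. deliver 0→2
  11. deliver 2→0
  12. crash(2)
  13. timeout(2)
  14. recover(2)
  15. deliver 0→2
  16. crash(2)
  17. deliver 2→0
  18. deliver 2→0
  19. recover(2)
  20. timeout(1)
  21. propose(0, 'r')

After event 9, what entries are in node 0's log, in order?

z

[1] timeout(0) → N0(cand t1 [-])
[2] deliver 0→2 → N2(foll t1 [-])
[3] deliver 2→0 → N0(lead t1 [-])
[4] propose(0,'z') → N0(lead t1 [z])
[5] deliver 0→2 → N2(foll t1 [z])
[6] deliver 2→0 → ∅
[7] timeout(0) → N0(cand t2 [z])
[8] deliver 0→1 → N1(foll t1 [-])
[9] deliver 1→0 → ∅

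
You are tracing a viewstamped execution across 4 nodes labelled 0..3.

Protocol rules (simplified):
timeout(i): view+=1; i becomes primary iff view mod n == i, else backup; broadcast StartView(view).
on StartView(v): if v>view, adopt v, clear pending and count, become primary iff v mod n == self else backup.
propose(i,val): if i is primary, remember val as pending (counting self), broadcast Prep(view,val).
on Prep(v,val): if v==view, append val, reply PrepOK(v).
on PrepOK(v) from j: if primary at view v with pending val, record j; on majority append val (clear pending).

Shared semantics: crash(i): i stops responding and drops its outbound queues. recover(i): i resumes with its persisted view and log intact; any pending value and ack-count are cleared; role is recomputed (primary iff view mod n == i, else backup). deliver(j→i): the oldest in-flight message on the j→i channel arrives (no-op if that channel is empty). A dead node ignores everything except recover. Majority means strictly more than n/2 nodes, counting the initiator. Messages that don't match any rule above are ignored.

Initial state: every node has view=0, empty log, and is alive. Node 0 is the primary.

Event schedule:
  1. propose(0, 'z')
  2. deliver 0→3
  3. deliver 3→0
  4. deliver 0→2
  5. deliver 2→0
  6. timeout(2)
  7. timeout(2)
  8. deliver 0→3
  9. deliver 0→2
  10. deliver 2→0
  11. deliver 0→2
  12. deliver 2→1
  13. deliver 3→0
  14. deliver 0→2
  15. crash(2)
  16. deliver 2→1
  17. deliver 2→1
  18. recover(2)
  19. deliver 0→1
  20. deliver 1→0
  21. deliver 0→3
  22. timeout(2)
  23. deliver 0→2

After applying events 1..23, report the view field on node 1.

step 1 propose(0,'z'): —
step 2 deliver 0→3: 3={back,v=0,log=z}
step 3 deliver 3→0: —
step 4 deliver 0→2: 2={back,v=0,log=z}
step 5 deliver 2→0: 0={prim,v=0,log=z}
step 6 timeout(2): 2={back,v=1,log=z}
step 7 timeout(2): 2={prim,v=2,log=z}
step 8 deliver 0→3: —
step 9 deliver 0→2: —
step 10 deliver 2→0: 0={back,v=1,log=z}
step 11 deliver 0→2: —
step 12 deliver 2→1: 1={prim,v=1,log=-}
step 13 deliver 3→0: —
step 14 deliver 0→2: —
step 15 crash(2): 2={✗prim,v=2,log=z}
step 16 deliver 2→1: —
step 17 deliver 2→1: —
step 18 recover(2): 2={prim,v=2,log=z}
step 19 deliver 0→1: —
step 20 deliver 1→0: —
step 21 deliver 0→3: —
step 22 timeout(2): 2={back,v=3,log=z}
step 23 deliver 0→2: —

1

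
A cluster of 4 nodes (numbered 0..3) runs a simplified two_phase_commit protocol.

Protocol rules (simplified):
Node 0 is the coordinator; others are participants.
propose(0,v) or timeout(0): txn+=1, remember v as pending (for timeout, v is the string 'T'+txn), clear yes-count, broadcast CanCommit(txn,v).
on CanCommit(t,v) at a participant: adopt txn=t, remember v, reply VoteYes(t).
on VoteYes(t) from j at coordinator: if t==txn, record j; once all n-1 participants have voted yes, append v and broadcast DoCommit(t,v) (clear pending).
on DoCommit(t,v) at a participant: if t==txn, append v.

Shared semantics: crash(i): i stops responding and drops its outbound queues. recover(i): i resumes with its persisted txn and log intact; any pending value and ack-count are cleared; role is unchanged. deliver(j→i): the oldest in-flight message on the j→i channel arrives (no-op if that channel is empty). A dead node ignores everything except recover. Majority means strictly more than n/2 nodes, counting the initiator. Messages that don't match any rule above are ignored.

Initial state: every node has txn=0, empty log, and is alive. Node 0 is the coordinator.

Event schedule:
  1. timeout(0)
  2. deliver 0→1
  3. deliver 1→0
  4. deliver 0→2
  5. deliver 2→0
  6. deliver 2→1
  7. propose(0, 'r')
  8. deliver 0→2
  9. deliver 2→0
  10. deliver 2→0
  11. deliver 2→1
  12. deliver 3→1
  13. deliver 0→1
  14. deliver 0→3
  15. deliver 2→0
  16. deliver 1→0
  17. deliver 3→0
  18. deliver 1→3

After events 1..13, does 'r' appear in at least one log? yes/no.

no

[1] timeout(0) → N0(coor t1 [-])
[2] deliver 0→1 → N1(part t1 [-])
[3] deliver 1→0 → ∅
[4] deliver 0→2 → N2(part t1 [-])
[5] deliver 2→0 → ∅
[6] deliver 2→1 → ∅
[7] propose(0,'r') → N0(coor t2 [-])
[8] deliver 0→2 → N2(part t2 [-])
[9] deliver 2→0 → ∅
[10] deliver 2→0 → ∅
[11] deliver 2→1 → ∅
[12] deliver 3→1 → ∅
[13] deliver 0→1 → N1(part t2 [-])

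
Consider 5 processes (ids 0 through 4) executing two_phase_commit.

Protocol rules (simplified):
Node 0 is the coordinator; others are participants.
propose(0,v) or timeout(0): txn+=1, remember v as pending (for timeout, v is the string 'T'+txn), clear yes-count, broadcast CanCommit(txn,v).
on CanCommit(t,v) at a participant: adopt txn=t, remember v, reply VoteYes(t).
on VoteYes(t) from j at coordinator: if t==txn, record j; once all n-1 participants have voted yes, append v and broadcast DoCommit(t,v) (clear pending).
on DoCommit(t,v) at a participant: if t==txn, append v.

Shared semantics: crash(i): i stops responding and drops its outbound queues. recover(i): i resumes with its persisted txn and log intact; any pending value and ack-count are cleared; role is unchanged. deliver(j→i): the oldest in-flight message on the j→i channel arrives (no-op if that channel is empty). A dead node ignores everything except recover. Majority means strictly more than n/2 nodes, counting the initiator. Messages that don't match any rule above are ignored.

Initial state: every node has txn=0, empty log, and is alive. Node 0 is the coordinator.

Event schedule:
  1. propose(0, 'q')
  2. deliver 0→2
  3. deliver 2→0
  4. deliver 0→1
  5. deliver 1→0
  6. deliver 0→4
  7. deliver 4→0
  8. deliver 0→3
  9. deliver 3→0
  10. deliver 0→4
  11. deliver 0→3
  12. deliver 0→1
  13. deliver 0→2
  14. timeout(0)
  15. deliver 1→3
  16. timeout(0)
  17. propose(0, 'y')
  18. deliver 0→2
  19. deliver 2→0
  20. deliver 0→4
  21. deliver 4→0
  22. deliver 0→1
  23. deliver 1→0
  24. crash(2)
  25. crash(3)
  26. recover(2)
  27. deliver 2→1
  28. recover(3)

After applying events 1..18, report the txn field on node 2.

2

step 1 propose(0,'q'): 0={coor,t=1,log=-}
step 2 deliver 0→2: 2={part,t=1,log=-}
step 3 deliver 2→0: —
step 4 deliver 0→1: 1={part,t=1,log=-}
step 5 deliver 1→0: —
step 6 deliver 0→4: 4={part,t=1,log=-}
step 7 deliver 4→0: —
step 8 deliver 0→3: 3={part,t=1,log=-}
step 9 deliver 3→0: 0={coor,t=1,log=q}
step 10 deliver 0→4: 4={part,t=1,log=q}
step 11 deliver 0→3: 3={part,t=1,log=q}
step 12 deliver 0→1: 1={part,t=1,log=q}
step 13 deliver 0→2: 2={part,t=1,log=q}
step 14 timeout(0): 0={coor,t=2,log=q}
step 15 deliver 1→3: —
step 16 timeout(0): 0={coor,t=3,log=q}
step 17 propose(0,'y'): 0={coor,t=4,log=q}
step 18 deliver 0→2: 2={part,t=2,log=q}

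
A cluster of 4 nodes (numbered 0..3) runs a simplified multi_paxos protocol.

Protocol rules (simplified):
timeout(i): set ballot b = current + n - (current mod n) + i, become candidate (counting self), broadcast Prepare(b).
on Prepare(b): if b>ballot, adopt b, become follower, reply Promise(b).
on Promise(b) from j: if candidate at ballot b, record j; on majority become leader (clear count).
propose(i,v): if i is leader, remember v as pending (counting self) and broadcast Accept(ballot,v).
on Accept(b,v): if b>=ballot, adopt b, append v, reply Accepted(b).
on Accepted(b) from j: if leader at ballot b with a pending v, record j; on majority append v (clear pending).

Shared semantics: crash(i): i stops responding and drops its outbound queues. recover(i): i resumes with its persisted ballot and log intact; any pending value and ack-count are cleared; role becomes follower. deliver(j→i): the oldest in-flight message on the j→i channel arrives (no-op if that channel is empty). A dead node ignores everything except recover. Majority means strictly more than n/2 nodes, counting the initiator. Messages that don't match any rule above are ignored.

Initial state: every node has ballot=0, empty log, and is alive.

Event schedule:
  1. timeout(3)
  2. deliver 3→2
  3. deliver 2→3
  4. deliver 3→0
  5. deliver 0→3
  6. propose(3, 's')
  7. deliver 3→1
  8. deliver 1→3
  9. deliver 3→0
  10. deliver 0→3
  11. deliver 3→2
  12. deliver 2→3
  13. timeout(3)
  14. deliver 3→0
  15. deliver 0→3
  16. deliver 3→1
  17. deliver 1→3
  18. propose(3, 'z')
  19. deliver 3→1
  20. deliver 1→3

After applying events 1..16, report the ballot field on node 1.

step 1 timeout(3): 3={cand,b=7,log=-}
step 2 deliver 3→2: 2={foll,b=7,log=-}
step 3 deliver 2→3: —
step 4 deliver 3→0: 0={foll,b=7,log=-}
step 5 deliver 0→3: 3={lead,b=7,log=-}
step 6 propose(3,'s'): —
step 7 deliver 3→1: 1={foll,b=7,log=-}
step 8 deliver 1→3: —
step 9 deliver 3→0: 0={foll,b=7,log=s}
step 10 deliver 0→3: —
step 11 deliver 3→2: 2={foll,b=7,log=s}
step 12 deliver 2→3: 3={lead,b=7,log=s}
step 13 timeout(3): 3={cand,b=11,log=s}
step 14 deliver 3→0: 0={foll,b=11,log=s}
step 15 deliver 0→3: —
step 16 deliver 3→1: 1={foll,b=7,log=s}

7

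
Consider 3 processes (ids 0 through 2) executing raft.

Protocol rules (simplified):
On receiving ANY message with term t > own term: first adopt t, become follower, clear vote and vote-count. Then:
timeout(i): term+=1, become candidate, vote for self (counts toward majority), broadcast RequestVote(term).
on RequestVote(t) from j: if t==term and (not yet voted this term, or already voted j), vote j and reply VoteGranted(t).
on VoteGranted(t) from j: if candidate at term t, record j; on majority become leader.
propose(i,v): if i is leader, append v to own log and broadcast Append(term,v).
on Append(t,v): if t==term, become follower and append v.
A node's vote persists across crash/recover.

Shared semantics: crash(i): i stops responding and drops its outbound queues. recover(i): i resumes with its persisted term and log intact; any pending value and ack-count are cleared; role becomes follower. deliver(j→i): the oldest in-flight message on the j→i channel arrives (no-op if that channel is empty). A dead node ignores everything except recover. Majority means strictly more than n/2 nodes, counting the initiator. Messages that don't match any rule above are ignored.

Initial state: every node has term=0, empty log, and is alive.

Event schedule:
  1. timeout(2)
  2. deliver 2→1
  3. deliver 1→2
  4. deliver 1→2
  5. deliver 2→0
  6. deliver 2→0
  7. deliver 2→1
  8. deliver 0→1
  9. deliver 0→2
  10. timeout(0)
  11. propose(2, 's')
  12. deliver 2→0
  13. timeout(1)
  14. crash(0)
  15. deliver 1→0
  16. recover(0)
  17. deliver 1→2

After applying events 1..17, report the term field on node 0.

step 1 timeout(2): 2={cand,t=1,log=-}
step 2 deliver 2→1: 1={foll,t=1,log=-}
step 3 deliver 1→2: 2={lead,t=1,log=-}
step 4 deliver 1→2: —
step 5 deliver 2→0: 0={foll,t=1,log=-}
step 6 deliver 2→0: —
step 7 deliver 2→1: —
step 8 deliver 0→1: —
step 9 deliver 0→2: —
step 10 timeout(0): 0={cand,t=2,log=-}
step 11 propose(2,'s'): 2={lead,t=1,log=s}
step 12 deliver 2→0: —
step 13 timeout(1): 1={cand,t=2,log=-}
step 14 crash(0): 0={✗cand,t=2,log=-}
step 15 deliver 1→0: —
step 16 recover(0): 0={foll,t=2,log=-}
step 17 deliver 1→2: 2={foll,t=2,log=s}

2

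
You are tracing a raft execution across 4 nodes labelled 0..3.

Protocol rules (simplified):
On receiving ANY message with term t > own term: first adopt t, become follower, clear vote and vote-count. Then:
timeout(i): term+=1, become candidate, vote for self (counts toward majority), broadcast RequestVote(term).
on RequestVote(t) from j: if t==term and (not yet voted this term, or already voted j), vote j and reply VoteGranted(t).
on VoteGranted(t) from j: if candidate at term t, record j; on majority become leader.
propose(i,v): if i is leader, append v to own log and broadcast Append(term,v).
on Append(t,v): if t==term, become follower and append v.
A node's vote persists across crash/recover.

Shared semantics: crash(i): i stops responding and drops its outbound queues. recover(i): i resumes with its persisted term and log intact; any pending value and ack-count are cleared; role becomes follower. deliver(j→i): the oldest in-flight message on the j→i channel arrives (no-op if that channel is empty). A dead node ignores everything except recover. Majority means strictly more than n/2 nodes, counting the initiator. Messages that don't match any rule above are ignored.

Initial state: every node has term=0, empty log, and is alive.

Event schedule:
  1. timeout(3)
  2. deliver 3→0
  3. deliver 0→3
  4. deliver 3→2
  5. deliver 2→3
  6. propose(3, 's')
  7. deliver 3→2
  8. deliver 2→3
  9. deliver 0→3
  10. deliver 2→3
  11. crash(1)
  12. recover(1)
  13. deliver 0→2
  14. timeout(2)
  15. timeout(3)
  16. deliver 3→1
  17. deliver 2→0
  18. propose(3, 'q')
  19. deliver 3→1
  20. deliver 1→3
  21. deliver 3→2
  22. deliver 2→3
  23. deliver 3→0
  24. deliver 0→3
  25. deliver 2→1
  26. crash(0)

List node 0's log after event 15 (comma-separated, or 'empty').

empty

1. timeout(3):  <3:cand t1 ->
2. deliver 3→0:  <0:foll t1 ->
3. deliver 0→3:  nop
4. deliver 3→2:  <2:foll t1 ->
5. deliver 2→3:  <3:lead t1 ->
6. propose(3,'s'):  <3:lead t1 s>
7. deliver 3→2:  <2:foll t1 s>
8. deliver 2→3:  nop
9. deliver 0→3:  nop
10. deliver 2→3:  nop
11. crash(1):  <1:✗foll t0 ->
12. recover(1):  <1:foll t0 ->
13. deliver 0→2:  nop
14. timeout(2):  <2:cand t2 s>
15. timeout(3):  <3:cand t2 s>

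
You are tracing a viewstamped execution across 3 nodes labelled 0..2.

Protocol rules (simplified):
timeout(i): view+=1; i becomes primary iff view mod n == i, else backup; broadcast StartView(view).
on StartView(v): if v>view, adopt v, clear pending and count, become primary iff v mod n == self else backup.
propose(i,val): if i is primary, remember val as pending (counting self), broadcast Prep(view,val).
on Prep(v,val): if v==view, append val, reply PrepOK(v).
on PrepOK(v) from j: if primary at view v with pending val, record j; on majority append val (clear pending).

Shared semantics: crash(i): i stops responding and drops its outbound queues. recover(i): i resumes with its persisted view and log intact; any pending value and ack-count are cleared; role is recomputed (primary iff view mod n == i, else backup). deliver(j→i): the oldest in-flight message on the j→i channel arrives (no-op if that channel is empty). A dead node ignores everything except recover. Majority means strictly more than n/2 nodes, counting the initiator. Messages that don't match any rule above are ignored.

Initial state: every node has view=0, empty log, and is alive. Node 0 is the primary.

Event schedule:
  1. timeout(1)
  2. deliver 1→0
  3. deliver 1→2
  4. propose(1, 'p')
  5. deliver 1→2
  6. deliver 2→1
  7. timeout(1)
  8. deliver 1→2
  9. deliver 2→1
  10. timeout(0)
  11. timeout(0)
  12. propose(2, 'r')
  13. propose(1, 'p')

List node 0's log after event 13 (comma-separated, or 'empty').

step 1 timeout(1): 1={prim,v=1,log=-}
step 2 deliver 1→0: 0={back,v=1,log=-}
step 3 deliver 1→2: 2={back,v=1,log=-}
step 4 propose(1,'p'): —
step 5 deliver 1→2: 2={back,v=1,log=p}
step 6 deliver 2→1: 1={prim,v=1,log=p}
step 7 timeout(1): 1={back,v=2,log=p}
step 8 deliver 1→2: 2={prim,v=2,log=p}
step 9 deliver 2→1: —
step 10 timeout(0): 0={back,v=2,log=-}
step 11 timeout(0): 0={prim,v=3,log=-}
step 12 propose(2,'r'): —
step 13 propose(1,'p'): —

empty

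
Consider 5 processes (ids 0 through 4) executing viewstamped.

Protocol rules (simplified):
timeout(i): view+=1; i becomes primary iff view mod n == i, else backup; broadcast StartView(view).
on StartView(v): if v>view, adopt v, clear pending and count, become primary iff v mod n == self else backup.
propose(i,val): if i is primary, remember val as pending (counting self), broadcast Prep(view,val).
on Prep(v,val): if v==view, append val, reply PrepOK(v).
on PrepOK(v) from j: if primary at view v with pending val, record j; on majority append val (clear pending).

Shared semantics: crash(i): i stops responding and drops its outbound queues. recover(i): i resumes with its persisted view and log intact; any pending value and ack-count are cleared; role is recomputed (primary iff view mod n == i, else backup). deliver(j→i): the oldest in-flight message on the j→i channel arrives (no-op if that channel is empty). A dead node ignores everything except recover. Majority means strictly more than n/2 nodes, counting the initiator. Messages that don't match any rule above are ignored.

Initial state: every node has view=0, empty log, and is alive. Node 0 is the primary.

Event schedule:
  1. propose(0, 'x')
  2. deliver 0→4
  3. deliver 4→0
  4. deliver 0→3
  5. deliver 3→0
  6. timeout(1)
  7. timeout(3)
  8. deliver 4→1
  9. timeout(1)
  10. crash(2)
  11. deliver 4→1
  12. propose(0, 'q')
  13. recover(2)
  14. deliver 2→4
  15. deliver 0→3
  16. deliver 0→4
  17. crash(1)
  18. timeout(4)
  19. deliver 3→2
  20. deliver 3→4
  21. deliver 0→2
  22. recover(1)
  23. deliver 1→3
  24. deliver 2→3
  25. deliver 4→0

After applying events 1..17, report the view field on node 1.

2

e1 propose(0,'x'): ·
e2 deliver 0→4: 4[back,v=0,x]
e3 deliver 4→0: ·
e4 deliver 0→3: 3[back,v=0,x]
e5 deliver 3→0: 0[prim,v=0,x]
e6 timeout(1): 1[prim,v=1,-]
e7 timeout(3): 3[back,v=1,x]
e8 deliver 4→1: ·
e9 timeout(1): 1[back,v=2,-]
e10 crash(2): 2[✗back,v=0,-]
e11 deliver 4→1: ·
e12 propose(0,'q'): ·
e13 recover(2): 2[back,v=0,-]
e14 deliver 2→4: ·
e15 deliver 0→3: ·
e16 deliver 0→4: 4[back,v=0,x,q]
e17 crash(1): 1[✗back,v=2,-]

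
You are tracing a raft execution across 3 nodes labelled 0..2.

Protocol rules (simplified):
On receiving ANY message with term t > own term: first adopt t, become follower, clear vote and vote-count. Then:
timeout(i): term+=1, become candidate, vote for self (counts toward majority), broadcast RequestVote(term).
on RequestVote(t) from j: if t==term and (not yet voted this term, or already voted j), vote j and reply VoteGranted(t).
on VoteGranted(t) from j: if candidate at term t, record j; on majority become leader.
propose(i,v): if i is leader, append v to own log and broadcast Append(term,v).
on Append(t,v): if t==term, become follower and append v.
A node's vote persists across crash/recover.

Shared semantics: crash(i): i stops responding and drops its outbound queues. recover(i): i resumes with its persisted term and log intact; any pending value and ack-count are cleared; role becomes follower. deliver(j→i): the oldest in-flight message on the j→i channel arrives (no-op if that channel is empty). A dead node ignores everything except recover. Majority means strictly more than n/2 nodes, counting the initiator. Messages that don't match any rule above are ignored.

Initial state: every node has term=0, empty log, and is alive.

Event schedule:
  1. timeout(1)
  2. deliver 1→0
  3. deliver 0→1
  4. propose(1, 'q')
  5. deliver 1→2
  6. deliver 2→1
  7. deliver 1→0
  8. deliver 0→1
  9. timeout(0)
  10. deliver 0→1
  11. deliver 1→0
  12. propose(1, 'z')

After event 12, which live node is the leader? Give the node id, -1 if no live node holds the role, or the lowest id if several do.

1. timeout(1):  <1:cand t1 ->
2. deliver 1→0:  <0:foll t1 ->
3. deliver 0→1:  <1:lead t1 ->
4. propose(1,'q'):  <1:lead t1 q>
5. deliver 1→2:  <2:foll t1 ->
6. deliver 2→1:  nop
7. deliver 1→0:  <0:foll t1 q>
8. deliver 0→1:  nop
9. timeout(0):  <0:cand t2 q>
10. deliver 0→1:  <1:foll t2 q>
11. deliver 1→0:  <0:lead t2 q>
12. propose(1,'z'):  nop

0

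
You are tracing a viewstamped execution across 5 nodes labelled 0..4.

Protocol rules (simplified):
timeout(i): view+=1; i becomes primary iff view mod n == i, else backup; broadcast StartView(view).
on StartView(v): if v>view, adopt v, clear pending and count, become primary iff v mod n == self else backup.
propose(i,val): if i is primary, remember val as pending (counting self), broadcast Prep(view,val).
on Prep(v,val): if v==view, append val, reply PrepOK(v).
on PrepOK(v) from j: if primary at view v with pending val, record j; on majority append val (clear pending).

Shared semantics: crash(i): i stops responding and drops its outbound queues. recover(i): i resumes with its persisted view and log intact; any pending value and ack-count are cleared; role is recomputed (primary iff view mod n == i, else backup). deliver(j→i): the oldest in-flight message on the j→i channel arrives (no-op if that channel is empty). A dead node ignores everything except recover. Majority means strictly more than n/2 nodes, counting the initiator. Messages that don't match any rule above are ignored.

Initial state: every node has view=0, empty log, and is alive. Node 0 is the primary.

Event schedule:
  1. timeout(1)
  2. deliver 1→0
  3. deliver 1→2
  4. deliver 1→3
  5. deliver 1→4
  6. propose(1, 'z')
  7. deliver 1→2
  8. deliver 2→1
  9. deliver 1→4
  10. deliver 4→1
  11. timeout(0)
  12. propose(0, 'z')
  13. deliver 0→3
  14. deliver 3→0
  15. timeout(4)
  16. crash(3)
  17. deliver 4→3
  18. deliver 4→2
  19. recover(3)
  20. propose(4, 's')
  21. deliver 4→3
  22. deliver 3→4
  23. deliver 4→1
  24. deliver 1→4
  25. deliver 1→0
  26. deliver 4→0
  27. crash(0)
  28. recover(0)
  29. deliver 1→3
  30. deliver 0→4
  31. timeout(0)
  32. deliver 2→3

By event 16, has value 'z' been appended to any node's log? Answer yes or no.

yes

1. timeout(1):  <1:prim v1 ->
2. deliver 1→0:  <0:back v1 ->
3. deliver 1→2:  <2:back v1 ->
4. deliver 1→3:  <3:back v1 ->
5. deliver 1→4:  <4:back v1 ->
6. propose(1,'z'):  nop
7. deliver 1→2:  <2:back v1 z>
8. deliver 2→1:  nop
9. deliver 1→4:  <4:back v1 z>
10. deliver 4→1:  <1:prim v1 z>
11. timeout(0):  <0:back v2 ->
12. propose(0,'z'):  nop
13. deliver 0→3:  <3:back v2 ->
14. deliver 3→0:  nop
15. timeout(4):  <4:back v2 z>
16. crash(3):  <3:✗back v2 ->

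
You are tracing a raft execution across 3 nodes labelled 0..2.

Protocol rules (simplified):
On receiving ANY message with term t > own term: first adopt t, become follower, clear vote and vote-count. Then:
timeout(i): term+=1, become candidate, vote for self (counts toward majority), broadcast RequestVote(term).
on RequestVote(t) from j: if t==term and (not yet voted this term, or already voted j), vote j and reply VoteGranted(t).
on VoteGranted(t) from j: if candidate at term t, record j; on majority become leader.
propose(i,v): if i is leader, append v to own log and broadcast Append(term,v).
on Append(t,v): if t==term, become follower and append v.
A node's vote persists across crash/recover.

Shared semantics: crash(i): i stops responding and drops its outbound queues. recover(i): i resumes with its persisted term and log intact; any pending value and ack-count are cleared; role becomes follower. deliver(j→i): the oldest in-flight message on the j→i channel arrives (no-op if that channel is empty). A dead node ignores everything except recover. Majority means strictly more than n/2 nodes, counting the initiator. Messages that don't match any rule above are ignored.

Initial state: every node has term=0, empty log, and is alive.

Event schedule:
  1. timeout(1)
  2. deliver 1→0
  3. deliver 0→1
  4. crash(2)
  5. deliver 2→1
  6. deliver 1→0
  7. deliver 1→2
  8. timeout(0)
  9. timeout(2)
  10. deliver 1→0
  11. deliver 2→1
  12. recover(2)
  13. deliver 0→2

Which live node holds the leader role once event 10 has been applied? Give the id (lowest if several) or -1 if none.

1

[1] timeout(1) → N1(cand t1 [-])
[2] deliver 1→0 → N0(foll t1 [-])
[3] deliver 0→1 → N1(lead t1 [-])
[4] crash(2) → N2(✗foll t0 [-])
[5] deliver 2→1 → ∅
[6] deliver 1→0 → ∅
[7] deliver 1→2 → ∅
[8] timeout(0) → N0(cand t2 [-])
[9] timeout(2) → ∅
[10] deliver 1→0 → ∅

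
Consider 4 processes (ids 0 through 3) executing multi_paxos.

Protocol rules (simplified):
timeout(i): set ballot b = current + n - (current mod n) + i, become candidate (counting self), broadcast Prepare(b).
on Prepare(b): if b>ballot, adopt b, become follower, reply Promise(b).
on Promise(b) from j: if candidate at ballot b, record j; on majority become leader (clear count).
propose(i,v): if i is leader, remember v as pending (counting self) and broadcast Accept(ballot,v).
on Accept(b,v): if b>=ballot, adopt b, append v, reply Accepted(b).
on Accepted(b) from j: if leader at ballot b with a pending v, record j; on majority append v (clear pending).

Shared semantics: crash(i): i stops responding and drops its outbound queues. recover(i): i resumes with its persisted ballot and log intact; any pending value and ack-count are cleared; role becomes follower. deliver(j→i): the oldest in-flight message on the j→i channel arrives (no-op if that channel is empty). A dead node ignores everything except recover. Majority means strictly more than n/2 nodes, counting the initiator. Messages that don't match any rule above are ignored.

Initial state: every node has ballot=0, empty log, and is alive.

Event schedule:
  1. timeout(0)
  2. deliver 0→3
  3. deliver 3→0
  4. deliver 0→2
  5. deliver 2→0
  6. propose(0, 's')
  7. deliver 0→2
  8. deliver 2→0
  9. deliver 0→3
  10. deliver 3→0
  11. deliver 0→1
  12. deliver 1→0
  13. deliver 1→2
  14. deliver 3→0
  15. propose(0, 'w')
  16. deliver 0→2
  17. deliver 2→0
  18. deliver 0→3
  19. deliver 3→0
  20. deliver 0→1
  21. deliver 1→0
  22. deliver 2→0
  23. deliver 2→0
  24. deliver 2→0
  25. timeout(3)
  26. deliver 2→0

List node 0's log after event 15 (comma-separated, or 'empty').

after 1 — timeout(0): n0:cand/b4/[-]
after 2 — deliver 0→3: n3:foll/b4/[-]
after 3 — deliver 3→0: ·
after 4 — deliver 0→2: n2:foll/b4/[-]
after 5 — deliver 2→0: n0:lead/b4/[-]
after 6 — propose(0,'s'): ·
after 7 — deliver 0→2: n2:foll/b4/[s]
after 8 — deliver 2→0: ·
after 9 — deliver 0→3: n3:foll/b4/[s]
after 10 — deliver 3→0: n0:lead/b4/[s]
after 11 — deliver 0→1: n1:foll/b4/[-]
after 12 — deliver 1→0: ·
after 13 — deliver 1→2: ·
after 14 — deliver 3→0: ·
after 15 — propose(0,'w'): ·

s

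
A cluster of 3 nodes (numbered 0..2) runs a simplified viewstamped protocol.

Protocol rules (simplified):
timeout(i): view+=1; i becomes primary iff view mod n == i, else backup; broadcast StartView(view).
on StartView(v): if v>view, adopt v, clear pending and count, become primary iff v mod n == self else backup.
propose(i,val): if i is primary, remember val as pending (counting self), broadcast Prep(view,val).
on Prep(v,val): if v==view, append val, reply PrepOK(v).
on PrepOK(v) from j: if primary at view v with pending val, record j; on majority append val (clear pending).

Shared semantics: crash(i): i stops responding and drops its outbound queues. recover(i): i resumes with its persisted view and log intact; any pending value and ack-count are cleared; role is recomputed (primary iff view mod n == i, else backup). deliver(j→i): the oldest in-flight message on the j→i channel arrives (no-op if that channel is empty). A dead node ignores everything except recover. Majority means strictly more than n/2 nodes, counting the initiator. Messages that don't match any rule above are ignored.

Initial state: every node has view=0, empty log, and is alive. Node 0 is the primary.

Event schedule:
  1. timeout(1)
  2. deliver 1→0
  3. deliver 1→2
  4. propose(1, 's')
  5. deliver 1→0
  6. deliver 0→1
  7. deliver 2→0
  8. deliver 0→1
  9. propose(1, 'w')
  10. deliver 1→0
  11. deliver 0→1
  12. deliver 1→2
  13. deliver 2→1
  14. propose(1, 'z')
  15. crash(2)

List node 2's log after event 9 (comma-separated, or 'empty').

empty

step 1 timeout(1): 1={prim,v=1,log=-}
step 2 deliver 1→0: 0={back,v=1,log=-}
step 3 deliver 1→2: 2={back,v=1,log=-}
step 4 propose(1,'s'): —
step 5 deliver 1→0: 0={back,v=1,log=s}
step 6 deliver 0→1: 1={prim,v=1,log=s}
step 7 deliver 2→0: —
step 8 deliver 0→1: —
step 9 propose(1,'w'): —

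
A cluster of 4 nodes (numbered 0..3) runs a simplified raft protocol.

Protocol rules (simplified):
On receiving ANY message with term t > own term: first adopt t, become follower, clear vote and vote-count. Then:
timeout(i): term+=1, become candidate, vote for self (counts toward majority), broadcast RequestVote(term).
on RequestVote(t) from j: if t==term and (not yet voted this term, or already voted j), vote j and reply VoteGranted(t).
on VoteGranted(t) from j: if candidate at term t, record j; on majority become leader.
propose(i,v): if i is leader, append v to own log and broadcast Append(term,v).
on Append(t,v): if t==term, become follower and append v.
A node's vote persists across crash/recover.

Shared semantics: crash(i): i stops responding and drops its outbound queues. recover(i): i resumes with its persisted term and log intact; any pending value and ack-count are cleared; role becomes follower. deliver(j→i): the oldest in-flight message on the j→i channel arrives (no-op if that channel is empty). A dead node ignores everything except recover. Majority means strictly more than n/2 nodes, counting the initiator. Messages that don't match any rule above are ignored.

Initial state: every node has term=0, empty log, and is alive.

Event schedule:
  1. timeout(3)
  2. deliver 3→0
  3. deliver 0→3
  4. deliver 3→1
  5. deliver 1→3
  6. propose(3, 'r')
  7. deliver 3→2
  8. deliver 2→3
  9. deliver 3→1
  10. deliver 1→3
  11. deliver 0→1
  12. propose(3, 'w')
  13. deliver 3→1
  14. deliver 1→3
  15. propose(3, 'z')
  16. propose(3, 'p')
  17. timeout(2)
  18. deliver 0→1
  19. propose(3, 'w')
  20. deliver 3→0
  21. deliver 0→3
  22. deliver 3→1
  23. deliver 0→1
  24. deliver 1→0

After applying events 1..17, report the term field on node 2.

e1 timeout(3): 3[cand,t=1,-]
e2 deliver 3→0: 0[foll,t=1,-]
e3 deliver 0→3: ·
e4 deliver 3→1: 1[foll,t=1,-]
e5 deliver 1→3: 3[lead,t=1,-]
e6 propose(3,'r'): 3[lead,t=1,r]
e7 deliver 3→2: 2[foll,t=1,-]
e8 deliver 2→3: ·
e9 deliver 3→1: 1[foll,t=1,r]
e10 deliver 1→3: ·
e11 deliver 0→1: ·
e12 propose(3,'w'): 3[lead,t=1,r,w]
e13 deliver 3→1: 1[foll,t=1,r,w]
e14 deliver 1→3: ·
e15 propose(3,'z'): 3[lead,t=1,r,w,z]
e16 propose(3,'p'): 3[lead,t=1,r,w,z,p]
e17 timeout(2): 2[cand,t=2,-]

2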